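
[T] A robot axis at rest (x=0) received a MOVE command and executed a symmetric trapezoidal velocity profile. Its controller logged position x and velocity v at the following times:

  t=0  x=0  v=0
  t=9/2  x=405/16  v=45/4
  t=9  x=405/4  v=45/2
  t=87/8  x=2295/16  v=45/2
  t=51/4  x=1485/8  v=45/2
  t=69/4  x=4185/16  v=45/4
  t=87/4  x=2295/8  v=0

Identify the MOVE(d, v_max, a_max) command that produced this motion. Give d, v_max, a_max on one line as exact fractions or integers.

final state: t=87/4, x=2295/8, v=0 → d = 2295/8
a_max = (45/4−0)/(9/2−0) = 5/2
max v = 45/2 over t∈[9,51/4] → v_max = 45/2
check: 45/2·(9+15/4) = 2295/8 ✓

d=2295/8 v_max=45/2 a_max=5/2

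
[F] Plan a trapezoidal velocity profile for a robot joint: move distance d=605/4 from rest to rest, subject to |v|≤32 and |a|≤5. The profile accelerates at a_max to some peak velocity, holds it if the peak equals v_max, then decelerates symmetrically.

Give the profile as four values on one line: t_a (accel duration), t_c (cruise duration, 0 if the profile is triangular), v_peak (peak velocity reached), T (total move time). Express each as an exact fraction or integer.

(v_max)²/a_max = 32²/5 = 1024/5
605/4 < 1024/5 so t_c = 0
v_peak = √(605/4·5) = √(3025/4) = 55/2
t_a = (55/2)/5 = 11/2; t_c = 0
T = 2·11/2 = 11

t_a=11/2 t_c=0 v_peak=55/2 T=11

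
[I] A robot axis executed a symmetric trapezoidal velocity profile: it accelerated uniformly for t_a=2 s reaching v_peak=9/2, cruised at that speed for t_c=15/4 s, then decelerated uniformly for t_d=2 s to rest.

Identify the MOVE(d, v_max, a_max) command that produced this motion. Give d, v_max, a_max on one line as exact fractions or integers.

a_max = (9/2)/2 = 9/4
d_a = ½·9/2·2 = 9/2; d_c = 9/2·15/4 = 135/8
d = 2·9/2 + 135/8 = 207/8
t_c = 15/4 > 0 ⇒ limit active, v_max = 9/2

d=207/8 v_max=9/2 a_max=9/4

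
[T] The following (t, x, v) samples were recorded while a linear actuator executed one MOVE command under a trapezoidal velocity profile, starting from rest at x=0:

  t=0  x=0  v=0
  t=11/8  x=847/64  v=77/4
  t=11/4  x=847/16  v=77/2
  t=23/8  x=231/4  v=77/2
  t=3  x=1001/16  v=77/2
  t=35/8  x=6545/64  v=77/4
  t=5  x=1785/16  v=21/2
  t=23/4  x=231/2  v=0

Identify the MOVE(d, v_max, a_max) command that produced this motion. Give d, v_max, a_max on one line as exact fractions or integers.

final state: t=23/4, x=231/2, v=0 → d = 231/2
a_max = (77/4−0)/(11/8−0) = 14
max v = 77/2 over t∈[11/4,3] → v_max = 77/2
check: 77/2·(11/4+1/4) = 231/2 ✓

d=231/2 v_max=77/2 a_max=14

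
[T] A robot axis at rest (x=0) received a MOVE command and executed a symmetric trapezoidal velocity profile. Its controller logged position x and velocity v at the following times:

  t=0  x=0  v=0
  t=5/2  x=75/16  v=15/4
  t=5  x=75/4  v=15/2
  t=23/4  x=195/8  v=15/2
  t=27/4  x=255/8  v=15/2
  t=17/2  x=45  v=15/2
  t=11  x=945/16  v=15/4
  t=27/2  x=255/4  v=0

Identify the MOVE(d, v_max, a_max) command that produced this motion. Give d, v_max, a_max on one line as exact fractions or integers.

final state: t=27/2, x=255/4, v=0 → d = 255/4
a_max = (15/4−0)/(5/2−0) = 3/2
max v = 15/2 over t∈[5,17/2] → v_max = 15/2
check: 15/2·(5+7/2) = 255/4 ✓

d=255/4 v_max=15/2 a_max=3/2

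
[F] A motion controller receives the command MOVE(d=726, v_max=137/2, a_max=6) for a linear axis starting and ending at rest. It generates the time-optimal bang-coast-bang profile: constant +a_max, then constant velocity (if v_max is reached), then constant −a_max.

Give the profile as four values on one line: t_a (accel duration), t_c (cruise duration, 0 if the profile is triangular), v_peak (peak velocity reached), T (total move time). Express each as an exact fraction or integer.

v_max²/a_max = (137/2)²/6 = 18769/24
726 < 18769/24 ⇒ no cruise
v_peak = √(726·6) = √4356 = 66
t_a = 66/6 = 11; t_c = 0
T = 2·11 = 22

t_a=11 t_c=0 v_peak=66 T=22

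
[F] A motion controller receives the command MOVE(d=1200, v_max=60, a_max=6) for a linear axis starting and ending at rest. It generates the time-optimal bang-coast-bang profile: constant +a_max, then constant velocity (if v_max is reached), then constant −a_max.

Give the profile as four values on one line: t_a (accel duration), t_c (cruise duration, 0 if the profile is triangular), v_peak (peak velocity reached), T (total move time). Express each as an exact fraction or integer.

t_a=10 t_c=10 v_peak=60 T=30

vₘ²/aₘ = 60²/6 = 600
1200 ≥ 600 → trapezoidal
t_a = 60/6 = 10; v_peak = 60
d_cruise = 1200 − 600 = 600; t_c = 600/60 = 10
T = 2·10 + 10 = 30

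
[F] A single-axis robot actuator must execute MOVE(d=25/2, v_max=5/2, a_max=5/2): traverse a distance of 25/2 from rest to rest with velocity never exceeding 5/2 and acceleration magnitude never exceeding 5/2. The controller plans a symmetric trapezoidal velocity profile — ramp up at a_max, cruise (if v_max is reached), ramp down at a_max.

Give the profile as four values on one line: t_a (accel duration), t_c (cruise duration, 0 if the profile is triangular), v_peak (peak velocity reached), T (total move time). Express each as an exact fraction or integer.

t_a=1 t_c=4 v_peak=5/2 T=6

(v_max)²/a_max = (5/2)²/(5/2) = 5/2
25/2 ≥ 5/2 → trapezoidal
t_a = (5/2)/(5/2) = 1; v_peak = 5/2
d_cruise = 25/2 − 5/2 = 10; t_c = 10/(5/2) = 4
T = 2·1 + 4 = 6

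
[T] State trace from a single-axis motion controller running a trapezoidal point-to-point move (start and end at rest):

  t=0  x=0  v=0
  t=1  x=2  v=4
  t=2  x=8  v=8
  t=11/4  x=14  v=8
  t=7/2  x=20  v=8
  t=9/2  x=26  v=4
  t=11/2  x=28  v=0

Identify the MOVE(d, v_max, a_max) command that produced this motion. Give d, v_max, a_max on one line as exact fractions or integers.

final state: t=11/2, x=28, v=0 → d = 28
a_max = (4−0)/(1−0) = 4
max v = 8 over t∈[2,7/2] → v_max = 8
check: 8·(2+3/2) = 28 ✓

d=28 v_max=8 a_max=4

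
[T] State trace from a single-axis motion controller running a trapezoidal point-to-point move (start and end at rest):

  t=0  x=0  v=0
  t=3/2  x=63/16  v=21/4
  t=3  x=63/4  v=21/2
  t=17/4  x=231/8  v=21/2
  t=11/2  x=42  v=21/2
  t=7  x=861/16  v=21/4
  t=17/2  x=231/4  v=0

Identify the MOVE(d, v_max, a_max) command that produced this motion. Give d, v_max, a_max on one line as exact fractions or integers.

final state: t=17/2, x=231/4, v=0 → d = 231/4
a_max = (21/4−0)/(3/2−0) = 7/2
max v = 21/2 over t∈[3,11/2] → v_max = 21/2
check: 21/2·(3+5/2) = 231/4 ✓

d=231/4 v_max=21/2 a_max=7/2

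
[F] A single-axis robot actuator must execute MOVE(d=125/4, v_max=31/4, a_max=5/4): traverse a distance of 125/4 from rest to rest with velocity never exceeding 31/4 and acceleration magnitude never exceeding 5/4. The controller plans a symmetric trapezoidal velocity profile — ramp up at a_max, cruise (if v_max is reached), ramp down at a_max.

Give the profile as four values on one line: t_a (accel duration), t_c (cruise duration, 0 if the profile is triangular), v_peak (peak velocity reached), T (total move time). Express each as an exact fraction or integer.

vₘ²/aₘ = (31/4)²/(5/4) = 961/20
125/4 < 961/20 ⇒ no cruise
v_peak = √(125/4·5/4) = √(625/16) = 25/4
t_a = (25/4)/(5/4) = 5; t_c = 0
T = 2·5 = 10

t_a=5 t_c=0 v_peak=25/4 T=10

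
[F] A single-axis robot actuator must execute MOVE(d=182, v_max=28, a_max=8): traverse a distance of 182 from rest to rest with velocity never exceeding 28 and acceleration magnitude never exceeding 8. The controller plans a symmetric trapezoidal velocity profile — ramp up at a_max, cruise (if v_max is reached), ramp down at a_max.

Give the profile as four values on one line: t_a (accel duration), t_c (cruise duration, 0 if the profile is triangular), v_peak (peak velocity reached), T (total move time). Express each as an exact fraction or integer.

t_a=7/2 t_c=3 v_peak=28 T=10

vₘ²/aₘ = 28²/8 = 98
182 ≥ 98 so v_max reached
t_a = 28/8 = 7/2; v_peak = 28
d_cruise = 182 − 98 = 84; t_c = 84/28 = 3
T = 2·7/2 + 3 = 10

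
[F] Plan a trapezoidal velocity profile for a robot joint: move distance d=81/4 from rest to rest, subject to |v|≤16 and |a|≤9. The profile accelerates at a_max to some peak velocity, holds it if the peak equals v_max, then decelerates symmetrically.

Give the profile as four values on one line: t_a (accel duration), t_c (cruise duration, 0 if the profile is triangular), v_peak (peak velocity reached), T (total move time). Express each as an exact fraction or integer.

t_a=3/2 t_c=0 v_peak=27/2 T=3

(v_max)²/a_max = 16²/9 = 256/9
81/4 < 256/9 so t_c = 0
v_peak = √(81/4·9) = √(729/4) = 27/2
t_a = (27/2)/9 = 3/2; t_c = 0
T = 2·3/2 = 3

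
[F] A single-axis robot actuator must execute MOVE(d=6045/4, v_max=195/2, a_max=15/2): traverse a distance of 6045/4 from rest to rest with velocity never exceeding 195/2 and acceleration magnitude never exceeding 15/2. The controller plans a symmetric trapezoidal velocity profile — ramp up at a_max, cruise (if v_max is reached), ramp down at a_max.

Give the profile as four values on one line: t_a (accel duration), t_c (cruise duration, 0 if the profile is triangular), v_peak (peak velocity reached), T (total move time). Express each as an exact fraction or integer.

t_a=13 t_c=5/2 v_peak=195/2 T=57/2

v_max²/a_max = (195/2)²/(15/2) = 2535/2
6045/4 ≥ 2535/2 ⇒ cruise phase
t_a = (195/2)/(15/2) = 13; v_peak = 195/2
d_cruise = 6045/4 − 2535/2 = 975/4; t_c = (975/4)/(195/2) = 5/2
T = 2·13 + 5/2 = 57/2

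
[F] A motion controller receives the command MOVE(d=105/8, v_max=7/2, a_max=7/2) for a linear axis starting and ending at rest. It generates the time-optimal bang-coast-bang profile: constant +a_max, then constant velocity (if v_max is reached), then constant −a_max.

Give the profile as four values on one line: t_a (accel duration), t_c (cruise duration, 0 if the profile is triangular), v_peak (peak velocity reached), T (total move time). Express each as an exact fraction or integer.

t_a=1 t_c=11/4 v_peak=7/2 T=19/4

v_max²/a_max = (7/2)²/(7/2) = 7/2
105/8 ≥ 7/2 ⇒ cruise phase
t_a = (7/2)/(7/2) = 1; v_peak = 7/2
d_cruise = 105/8 − 7/2 = 77/8; t_c = (77/8)/(7/2) = 11/4
T = 2·1 + 11/4 = 19/4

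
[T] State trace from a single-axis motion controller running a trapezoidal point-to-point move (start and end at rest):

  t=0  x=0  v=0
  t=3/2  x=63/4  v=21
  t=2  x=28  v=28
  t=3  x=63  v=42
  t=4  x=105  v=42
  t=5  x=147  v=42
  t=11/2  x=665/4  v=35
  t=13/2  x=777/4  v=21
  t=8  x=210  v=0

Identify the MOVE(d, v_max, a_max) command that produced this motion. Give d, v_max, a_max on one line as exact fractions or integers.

final state: t=8, x=210, v=0 → d = 210
a_max = (21−0)/(3/2−0) = 14
max v = 42 over t∈[3,5] → v_max = 42
check: 42·(3+2) = 210 ✓

d=210 v_max=42 a_max=14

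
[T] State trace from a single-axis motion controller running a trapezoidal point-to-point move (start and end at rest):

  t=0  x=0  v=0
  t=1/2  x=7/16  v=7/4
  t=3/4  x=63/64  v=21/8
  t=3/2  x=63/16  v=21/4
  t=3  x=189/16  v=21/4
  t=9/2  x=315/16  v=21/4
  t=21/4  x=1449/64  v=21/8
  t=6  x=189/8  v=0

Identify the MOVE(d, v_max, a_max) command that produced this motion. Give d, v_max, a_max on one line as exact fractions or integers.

d=189/8 v_max=21/4 a_max=7/2

final state: t=6, x=189/8, v=0 → d = 189/8
a_max = (7/4−0)/(1/2−0) = 7/2
max v = 21/4 over t∈[3/2,9/2] → v_max = 21/4
check: 21/4·(3/2+3) = 189/8 ✓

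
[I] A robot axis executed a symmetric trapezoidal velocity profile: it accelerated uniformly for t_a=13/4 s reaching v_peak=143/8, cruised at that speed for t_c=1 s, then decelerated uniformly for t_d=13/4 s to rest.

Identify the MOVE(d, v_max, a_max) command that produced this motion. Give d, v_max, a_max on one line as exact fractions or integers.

d=2431/32 v_max=143/8 a_max=11/2

a_max = (143/8)/(13/4) = 11/2
d_a = ½·143/8·13/4 = 1859/64; d_c = 143/8·1 = 143/8
d = 2·1859/64 + 143/8 = 2431/32
t_c = 1 > 0 ⇒ limit active, v_max = 143/8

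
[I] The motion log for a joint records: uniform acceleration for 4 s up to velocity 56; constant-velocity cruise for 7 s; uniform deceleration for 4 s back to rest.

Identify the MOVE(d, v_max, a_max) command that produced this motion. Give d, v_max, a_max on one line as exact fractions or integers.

d=616 v_max=56 a_max=14

a_max = 56/4 = 14
d_a = ½·56·4 = 112; d_c = 56·7 = 392
d = 2·112 + 392 = 616
t_c = 7 > 0 → v_max = v_peak = 56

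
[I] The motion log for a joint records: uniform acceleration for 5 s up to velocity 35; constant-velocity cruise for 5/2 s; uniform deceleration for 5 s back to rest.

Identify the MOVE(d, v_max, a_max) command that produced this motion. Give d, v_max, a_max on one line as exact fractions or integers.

a_max = 35/5 = 7
d_a = ½·35·5 = 175/2; d_c = 35·5/2 = 175/2
d = 2·175/2 + 175/2 = 525/2
t_c = 5/2 > 0 → v_max = v_peak = 35

d=525/2 v_max=35 a_max=7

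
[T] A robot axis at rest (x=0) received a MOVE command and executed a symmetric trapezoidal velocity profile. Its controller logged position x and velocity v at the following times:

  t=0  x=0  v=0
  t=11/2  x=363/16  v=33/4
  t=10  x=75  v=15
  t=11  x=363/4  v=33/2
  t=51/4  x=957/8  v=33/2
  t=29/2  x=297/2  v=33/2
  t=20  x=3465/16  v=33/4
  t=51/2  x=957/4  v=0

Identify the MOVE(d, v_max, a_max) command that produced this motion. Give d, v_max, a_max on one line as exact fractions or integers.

final state: t=51/2, x=957/4, v=0 → d = 957/4
a_max = (33/4−0)/(11/2−0) = 3/2
max v = 33/2 over t∈[11,29/2] → v_max = 33/2
check: 33/2·(11+7/2) = 957/4 ✓

d=957/4 v_max=33/2 a_max=3/2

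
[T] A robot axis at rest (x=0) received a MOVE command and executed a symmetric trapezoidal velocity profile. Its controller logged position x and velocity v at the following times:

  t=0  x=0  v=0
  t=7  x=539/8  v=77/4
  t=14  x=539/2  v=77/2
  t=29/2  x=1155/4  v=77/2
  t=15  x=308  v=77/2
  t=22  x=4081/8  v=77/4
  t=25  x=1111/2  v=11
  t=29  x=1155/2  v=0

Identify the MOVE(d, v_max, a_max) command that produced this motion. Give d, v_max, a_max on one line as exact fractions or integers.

d=1155/2 v_max=77/2 a_max=11/4

final state: t=29, x=1155/2, v=0 → d = 1155/2
a_max = (77/4−0)/(7−0) = 11/4
max v = 77/2 over t∈[14,15] → v_max = 77/2
check: 77/2·(14+1) = 1155/2 ✓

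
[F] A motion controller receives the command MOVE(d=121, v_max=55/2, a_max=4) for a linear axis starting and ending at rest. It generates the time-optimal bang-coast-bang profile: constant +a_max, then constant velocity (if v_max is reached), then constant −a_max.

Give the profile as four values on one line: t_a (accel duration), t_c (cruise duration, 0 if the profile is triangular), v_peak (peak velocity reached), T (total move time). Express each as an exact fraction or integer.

vₘ²/aₘ = (55/2)²/4 = 3025/16
121 < 3025/16 so t_c = 0
v_peak = √(121·4) = √484 = 22
t_a = 22/4 = 11/2; t_c = 0
T = 2·11/2 = 11

t_a=11/2 t_c=0 v_peak=22 T=11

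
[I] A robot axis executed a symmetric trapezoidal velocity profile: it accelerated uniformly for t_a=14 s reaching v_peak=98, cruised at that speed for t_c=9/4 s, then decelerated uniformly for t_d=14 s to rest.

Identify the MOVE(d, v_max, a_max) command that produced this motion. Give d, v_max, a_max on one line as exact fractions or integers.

a_max = 98/14 = 7
d_a = ½·98·14 = 686; d_c = 98·9/4 = 441/2
d = 2·686 + 441/2 = 3185/2
t_c = 9/4 > 0 → v_max = v_peak = 98

d=3185/2 v_max=98 a_max=7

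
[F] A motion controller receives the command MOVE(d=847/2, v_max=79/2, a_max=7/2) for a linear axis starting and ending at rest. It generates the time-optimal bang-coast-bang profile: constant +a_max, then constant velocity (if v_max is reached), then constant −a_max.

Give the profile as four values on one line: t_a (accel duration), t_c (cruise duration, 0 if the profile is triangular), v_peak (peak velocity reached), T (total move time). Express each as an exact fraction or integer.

t_a=11 t_c=0 v_peak=77/2 T=22

(v_max)²/a_max = (79/2)²/(7/2) = 6241/14
847/2 < 6241/14 ⇒ no cruise
v_peak = √(847/2·7/2) = √(5929/4) = 77/2
t_a = (77/2)/(7/2) = 11; t_c = 0
T = 2·11 = 22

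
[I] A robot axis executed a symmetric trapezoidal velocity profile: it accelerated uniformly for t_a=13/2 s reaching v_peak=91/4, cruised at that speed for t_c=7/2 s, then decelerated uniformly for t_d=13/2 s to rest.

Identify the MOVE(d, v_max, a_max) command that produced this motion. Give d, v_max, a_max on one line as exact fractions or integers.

d=455/2 v_max=91/4 a_max=7/2

a_max = (91/4)/(13/2) = 7/2
d_a = ½·91/4·13/2 = 1183/16; d_c = 91/4·7/2 = 637/8
d = 2·1183/16 + 637/8 = 455/2
t_c = 7/2 > 0 so v_max = 91/4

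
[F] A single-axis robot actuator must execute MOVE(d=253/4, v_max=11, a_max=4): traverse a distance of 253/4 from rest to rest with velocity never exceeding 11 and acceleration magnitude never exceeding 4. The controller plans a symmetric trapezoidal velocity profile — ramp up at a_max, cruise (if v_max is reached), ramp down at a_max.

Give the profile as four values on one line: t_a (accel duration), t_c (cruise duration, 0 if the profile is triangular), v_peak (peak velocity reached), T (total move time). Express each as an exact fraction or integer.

v_max²/a_max = 11²/4 = 121/4
253/4 ≥ 121/4 → trapezoidal
t_a = 11/4; v_peak = 11
d_cruise = 253/4 − 121/4 = 33; t_c = 33/11 = 3
T = 2·11/4 + 3 = 17/2

t_a=11/4 t_c=3 v_peak=11 T=17/2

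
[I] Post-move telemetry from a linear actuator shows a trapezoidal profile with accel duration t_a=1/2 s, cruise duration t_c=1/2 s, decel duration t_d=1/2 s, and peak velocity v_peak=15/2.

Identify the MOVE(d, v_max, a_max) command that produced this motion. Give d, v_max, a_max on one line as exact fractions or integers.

d=15/2 v_max=15/2 a_max=15

a_max = (15/2)/(1/2) = 15
d_a = ½·15/2·1/2 = 15/8; d_c = 15/2·1/2 = 15/4
d = 2·15/8 + 15/4 = 15/2
t_c = 1/2 > 0 ⇒ limit active, v_max = 15/2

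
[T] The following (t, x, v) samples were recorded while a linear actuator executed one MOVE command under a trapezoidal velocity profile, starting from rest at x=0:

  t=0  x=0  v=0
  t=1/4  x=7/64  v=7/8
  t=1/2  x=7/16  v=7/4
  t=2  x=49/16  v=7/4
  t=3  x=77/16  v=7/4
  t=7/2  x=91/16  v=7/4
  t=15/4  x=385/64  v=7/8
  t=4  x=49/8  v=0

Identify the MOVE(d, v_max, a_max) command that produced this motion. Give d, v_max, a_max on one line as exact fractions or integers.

d=49/8 v_max=7/4 a_max=7/2

final state: t=4, x=49/8, v=0 → d = 49/8
a_max = (7/8−0)/(1/4−0) = 7/2
max v = 7/4 over t∈[1/2,7/2] → v_max = 7/4
check: 7/4·(1/2+3) = 49/8 ✓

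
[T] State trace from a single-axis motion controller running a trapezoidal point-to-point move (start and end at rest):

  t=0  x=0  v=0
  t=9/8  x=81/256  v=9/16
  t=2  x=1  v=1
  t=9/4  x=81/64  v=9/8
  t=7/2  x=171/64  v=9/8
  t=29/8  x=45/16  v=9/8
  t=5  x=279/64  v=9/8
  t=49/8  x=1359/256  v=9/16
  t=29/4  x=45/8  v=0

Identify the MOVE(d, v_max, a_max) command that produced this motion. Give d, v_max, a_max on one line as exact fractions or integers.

final state: t=29/4, x=45/8, v=0 → d = 45/8
a_max = (9/16−0)/(9/8−0) = 1/2
max v = 9/8 over t∈[9/4,5] → v_max = 9/8
check: 9/8·(9/4+11/4) = 45/8 ✓

d=45/8 v_max=9/8 a_max=1/2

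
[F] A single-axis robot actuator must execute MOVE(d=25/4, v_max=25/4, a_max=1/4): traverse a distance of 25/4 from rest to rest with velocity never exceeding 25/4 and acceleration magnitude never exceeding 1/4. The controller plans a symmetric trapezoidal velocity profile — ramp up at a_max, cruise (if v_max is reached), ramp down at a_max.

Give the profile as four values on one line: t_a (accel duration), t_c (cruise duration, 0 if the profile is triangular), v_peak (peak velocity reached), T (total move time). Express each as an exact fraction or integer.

(v_max)²/a_max = (25/4)²/(1/4) = 625/4
25/4 < 625/4 ⇒ no cruise
v_peak = √(25/4·1/4) = √(25/16) = 5/4
t_a = (5/4)/(1/4) = 5; t_c = 0
T = 2·5 = 10

t_a=5 t_c=0 v_peak=5/4 T=10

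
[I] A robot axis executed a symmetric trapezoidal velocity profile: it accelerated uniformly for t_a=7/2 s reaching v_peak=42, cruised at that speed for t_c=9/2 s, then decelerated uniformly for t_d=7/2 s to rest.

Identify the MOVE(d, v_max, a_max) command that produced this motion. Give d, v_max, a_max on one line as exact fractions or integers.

d=336 v_max=42 a_max=12

a_max = 42/(7/2) = 12
d_a = ½·42·7/2 = 147/2; d_c = 42·9/2 = 189
d = 2·147/2 + 189 = 336
t_c = 9/2 > 0 so v_max = 42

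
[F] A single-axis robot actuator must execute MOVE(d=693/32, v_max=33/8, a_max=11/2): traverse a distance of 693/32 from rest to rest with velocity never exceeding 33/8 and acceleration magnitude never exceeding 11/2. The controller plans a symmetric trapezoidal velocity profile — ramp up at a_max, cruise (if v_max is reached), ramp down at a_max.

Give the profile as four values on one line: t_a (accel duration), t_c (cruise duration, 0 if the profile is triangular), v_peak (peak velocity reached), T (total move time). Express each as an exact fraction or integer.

(v_max)²/a_max = (33/8)²/(11/2) = 99/32
693/32 ≥ 99/32 → trapezoidal
t_a = (33/8)/(11/2) = 3/4; v_peak = 33/8
d_cruise = 693/32 − 99/32 = 297/16; t_c = (297/16)/(33/8) = 9/2
T = 2·3/4 + 9/2 = 6

t_a=3/4 t_c=9/2 v_peak=33/8 T=6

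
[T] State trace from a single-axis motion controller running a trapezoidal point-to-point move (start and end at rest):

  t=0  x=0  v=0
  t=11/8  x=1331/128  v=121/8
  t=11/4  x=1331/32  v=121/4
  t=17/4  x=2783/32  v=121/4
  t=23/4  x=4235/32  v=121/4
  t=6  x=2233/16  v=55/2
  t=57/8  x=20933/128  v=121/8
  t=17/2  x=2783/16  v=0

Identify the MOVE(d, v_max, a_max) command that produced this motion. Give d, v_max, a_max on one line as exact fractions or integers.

final state: t=17/2, x=2783/16, v=0 → d = 2783/16
a_max = (121/8−0)/(11/8−0) = 11
max v = 121/4 over t∈[11/4,23/4] → v_max = 121/4
check: 121/4·(11/4+3) = 2783/16 ✓

d=2783/16 v_max=121/4 a_max=11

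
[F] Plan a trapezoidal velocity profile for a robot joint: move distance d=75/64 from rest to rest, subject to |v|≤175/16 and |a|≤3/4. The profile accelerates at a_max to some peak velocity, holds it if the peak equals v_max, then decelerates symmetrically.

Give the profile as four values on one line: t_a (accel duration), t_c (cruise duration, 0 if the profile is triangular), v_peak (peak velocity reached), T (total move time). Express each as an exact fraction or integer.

t_a=5/4 t_c=0 v_peak=15/16 T=5/2

vₘ²/aₘ = (175/16)²/(3/4) = 30625/192
75/64 < 30625/192 → triangular
v_peak = √(75/64·3/4) = √(225/256) = 15/16
t_a = (15/16)/(3/4) = 5/4; t_c = 0
T = 2·5/4 = 5/2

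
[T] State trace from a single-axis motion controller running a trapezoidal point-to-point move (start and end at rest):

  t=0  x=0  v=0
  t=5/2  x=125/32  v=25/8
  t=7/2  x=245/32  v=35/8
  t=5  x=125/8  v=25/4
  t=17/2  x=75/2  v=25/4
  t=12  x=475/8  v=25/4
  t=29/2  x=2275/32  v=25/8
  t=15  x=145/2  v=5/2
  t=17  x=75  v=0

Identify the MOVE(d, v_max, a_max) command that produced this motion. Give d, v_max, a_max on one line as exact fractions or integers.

d=75 v_max=25/4 a_max=5/4

final state: t=17, x=75, v=0 → d = 75
a_max = (25/8−0)/(5/2−0) = 5/4
max v = 25/4 over t∈[5,12] → v_max = 25/4
check: 25/4·(5+7) = 75 ✓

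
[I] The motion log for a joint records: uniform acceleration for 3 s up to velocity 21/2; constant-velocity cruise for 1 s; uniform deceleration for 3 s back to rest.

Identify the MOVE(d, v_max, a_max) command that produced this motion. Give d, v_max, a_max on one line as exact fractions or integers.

a_max = (21/2)/3 = 7/2
d_a = ½·21/2·3 = 63/4; d_c = 21/2·1 = 21/2
d = 2·63/4 + 21/2 = 42
t_c = 1 > 0 so v_max = 21/2

d=42 v_max=21/2 a_max=7/2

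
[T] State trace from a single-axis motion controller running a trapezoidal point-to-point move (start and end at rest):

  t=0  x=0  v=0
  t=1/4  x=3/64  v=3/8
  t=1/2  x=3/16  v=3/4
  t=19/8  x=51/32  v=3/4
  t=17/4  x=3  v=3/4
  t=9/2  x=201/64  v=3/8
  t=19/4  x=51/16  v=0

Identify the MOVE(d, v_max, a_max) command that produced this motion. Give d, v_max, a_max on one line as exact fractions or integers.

final state: t=19/4, x=51/16, v=0 → d = 51/16
a_max = (3/8−0)/(1/4−0) = 3/2
max v = 3/4 over t∈[1/2,17/4] → v_max = 3/4
check: 3/4·(1/2+15/4) = 51/16 ✓

d=51/16 v_max=3/4 a_max=3/2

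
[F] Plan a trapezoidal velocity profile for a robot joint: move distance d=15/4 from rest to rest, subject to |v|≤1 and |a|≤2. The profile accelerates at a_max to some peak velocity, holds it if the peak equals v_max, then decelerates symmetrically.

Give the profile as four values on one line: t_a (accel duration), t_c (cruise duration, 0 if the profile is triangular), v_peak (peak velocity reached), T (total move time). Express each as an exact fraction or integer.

t_a=1/2 t_c=13/4 v_peak=1 T=17/4

(v_max)²/a_max = 1²/2 = 1/2
15/4 ≥ 1/2 ⇒ cruise phase
t_a = 1/2; v_peak = 1
d_cruise = 15/4 − 1/2 = 13/4; t_c = (13/4)/1 = 13/4
T = 2·1/2 + 13/4 = 17/4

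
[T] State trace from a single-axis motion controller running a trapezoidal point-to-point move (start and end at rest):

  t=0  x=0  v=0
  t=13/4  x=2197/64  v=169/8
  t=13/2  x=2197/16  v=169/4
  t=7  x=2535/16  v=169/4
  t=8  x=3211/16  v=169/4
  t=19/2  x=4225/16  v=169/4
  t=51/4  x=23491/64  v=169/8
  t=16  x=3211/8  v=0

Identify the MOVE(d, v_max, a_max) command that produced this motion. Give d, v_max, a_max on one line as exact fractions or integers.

final state: t=16, x=3211/8, v=0 → d = 3211/8
a_max = (169/8−0)/(13/4−0) = 13/2
max v = 169/4 over t∈[13/2,19/2] → v_max = 169/4
check: 169/4·(13/2+3) = 3211/8 ✓

d=3211/8 v_max=169/4 a_max=13/2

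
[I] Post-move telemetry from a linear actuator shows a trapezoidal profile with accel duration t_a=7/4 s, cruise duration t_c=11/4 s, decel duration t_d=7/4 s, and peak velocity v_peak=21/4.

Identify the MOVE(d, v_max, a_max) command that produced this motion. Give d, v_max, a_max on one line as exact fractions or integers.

a_max = (21/4)/(7/4) = 3
d_a = ½·21/4·7/4 = 147/32; d_c = 21/4·11/4 = 231/16
d = 2·147/32 + 231/16 = 189/8
t_c = 11/4 > 0 → v_max = v_peak = 21/4

d=189/8 v_max=21/4 a_max=3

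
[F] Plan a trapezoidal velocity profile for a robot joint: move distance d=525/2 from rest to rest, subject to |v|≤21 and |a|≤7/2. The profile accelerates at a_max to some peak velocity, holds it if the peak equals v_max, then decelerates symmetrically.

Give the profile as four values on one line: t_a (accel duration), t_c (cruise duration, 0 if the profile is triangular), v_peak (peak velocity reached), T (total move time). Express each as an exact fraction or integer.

t_a=6 t_c=13/2 v_peak=21 T=37/2

(v_max)²/a_max = 21²/(7/2) = 126
525/2 ≥ 126 → trapezoidal
t_a = 21/(7/2) = 6; v_peak = 21
d_cruise = 525/2 − 126 = 273/2; t_c = (273/2)/21 = 13/2
T = 2·6 + 13/2 = 37/2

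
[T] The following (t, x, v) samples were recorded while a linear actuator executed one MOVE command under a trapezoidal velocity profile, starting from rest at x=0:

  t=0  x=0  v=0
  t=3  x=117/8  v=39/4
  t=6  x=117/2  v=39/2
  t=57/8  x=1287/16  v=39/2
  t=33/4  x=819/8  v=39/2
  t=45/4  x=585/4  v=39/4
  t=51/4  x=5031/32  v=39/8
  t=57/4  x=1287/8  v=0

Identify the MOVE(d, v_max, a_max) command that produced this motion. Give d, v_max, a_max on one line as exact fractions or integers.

final state: t=57/4, x=1287/8, v=0 → d = 1287/8
a_max = (39/4−0)/(3−0) = 13/4
max v = 39/2 over t∈[6,33/4] → v_max = 39/2
check: 39/2·(6+9/4) = 1287/8 ✓

d=1287/8 v_max=39/2 a_max=13/4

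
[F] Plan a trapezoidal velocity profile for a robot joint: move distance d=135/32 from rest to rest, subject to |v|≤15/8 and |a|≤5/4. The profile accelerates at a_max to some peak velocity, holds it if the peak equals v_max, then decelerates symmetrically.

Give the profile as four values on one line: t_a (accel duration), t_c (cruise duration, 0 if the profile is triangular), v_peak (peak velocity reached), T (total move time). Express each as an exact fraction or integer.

(v_max)²/a_max = (15/8)²/(5/4) = 45/16
135/32 ≥ 45/16 → trapezoidal
t_a = (15/8)/(5/4) = 3/2; v_peak = 15/8
d_cruise = 135/32 − 45/16 = 45/32; t_c = (45/32)/(15/8) = 3/4
T = 2·3/2 + 3/4 = 15/4

t_a=3/2 t_c=3/4 v_peak=15/8 T=15/4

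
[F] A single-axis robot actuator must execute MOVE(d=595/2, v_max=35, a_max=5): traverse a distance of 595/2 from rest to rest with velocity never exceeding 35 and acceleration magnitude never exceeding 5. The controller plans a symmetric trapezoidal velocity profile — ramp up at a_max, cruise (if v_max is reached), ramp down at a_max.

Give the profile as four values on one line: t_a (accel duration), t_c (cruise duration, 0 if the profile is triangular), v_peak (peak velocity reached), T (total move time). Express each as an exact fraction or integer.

(v_max)²/a_max = 35²/5 = 245
595/2 ≥ 245 → trapezoidal
t_a = 35/5 = 7; v_peak = 35
d_cruise = 595/2 − 245 = 105/2; t_c = (105/2)/35 = 3/2
T = 2·7 + 3/2 = 31/2

t_a=7 t_c=3/2 v_peak=35 T=31/2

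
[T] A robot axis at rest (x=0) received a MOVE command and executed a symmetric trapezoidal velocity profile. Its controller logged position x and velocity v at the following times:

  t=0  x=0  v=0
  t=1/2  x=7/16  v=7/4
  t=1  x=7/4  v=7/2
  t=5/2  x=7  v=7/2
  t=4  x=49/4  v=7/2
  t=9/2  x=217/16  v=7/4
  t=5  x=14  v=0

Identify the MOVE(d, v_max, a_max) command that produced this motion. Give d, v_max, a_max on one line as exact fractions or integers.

final state: t=5, x=14, v=0 → d = 14
a_max = (7/4−0)/(1/2−0) = 7/2
max v = 7/2 over t∈[1,4] → v_max = 7/2
check: 7/2·(1+3) = 14 ✓

d=14 v_max=7/2 a_max=7/2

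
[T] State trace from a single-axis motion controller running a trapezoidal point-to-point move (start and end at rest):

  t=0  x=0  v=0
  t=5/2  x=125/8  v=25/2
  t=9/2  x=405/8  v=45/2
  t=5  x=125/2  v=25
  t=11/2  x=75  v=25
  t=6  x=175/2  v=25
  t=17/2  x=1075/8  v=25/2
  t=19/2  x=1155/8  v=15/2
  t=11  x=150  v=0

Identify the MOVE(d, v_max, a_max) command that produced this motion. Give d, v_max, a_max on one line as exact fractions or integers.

final state: t=11, x=150, v=0 → d = 150
a_max = (25/2−0)/(5/2−0) = 5
max v = 25 over t∈[5,6] → v_max = 25
check: 25·(5+1) = 150 ✓

d=150 v_max=25 a_max=5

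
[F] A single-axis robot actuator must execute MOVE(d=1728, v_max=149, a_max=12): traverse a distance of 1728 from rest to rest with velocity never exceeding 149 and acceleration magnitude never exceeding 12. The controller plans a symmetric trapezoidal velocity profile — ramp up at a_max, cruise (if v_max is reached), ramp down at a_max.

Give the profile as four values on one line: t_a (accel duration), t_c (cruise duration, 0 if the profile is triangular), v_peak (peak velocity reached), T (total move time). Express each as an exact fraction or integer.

t_a=12 t_c=0 v_peak=144 T=24

(v_max)²/a_max = 149²/12 = 22201/12
1728 < 22201/12 ⇒ no cruise
v_peak = √(1728·12) = √20736 = 144
t_a = 144/12 = 12; t_c = 0
T = 2·12 = 24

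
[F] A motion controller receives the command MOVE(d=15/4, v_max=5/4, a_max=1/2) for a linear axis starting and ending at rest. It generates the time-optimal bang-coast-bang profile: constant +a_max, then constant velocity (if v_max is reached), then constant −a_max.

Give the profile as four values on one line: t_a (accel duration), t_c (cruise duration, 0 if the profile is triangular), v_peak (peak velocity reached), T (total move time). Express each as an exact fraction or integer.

t_a=5/2 t_c=1/2 v_peak=5/4 T=11/2

(v_max)²/a_max = (5/4)²/(1/2) = 25/8
15/4 ≥ 25/8 ⇒ cruise phase
t_a = (5/4)/(1/2) = 5/2; v_peak = 5/4
d_cruise = 15/4 − 25/8 = 5/8; t_c = (5/8)/(5/4) = 1/2
T = 2·5/2 + 1/2 = 11/2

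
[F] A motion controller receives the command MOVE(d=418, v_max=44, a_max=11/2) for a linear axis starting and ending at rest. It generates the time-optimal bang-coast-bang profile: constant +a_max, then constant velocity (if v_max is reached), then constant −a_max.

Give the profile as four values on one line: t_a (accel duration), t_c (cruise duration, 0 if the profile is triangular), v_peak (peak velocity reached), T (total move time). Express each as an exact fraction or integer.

v_max²/a_max = 44²/(11/2) = 352
418 ≥ 352 → trapezoidal
t_a = 44/(11/2) = 8; v_peak = 44
d_cruise = 418 − 352 = 66; t_c = 66/44 = 3/2
T = 2·8 + 3/2 = 35/2

t_a=8 t_c=3/2 v_peak=44 T=35/2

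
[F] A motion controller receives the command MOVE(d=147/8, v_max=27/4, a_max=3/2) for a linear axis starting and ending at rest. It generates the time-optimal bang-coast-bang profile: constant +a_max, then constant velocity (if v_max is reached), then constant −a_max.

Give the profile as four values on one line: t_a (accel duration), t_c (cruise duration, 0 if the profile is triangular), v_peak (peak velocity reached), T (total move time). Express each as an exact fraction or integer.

t_a=7/2 t_c=0 v_peak=21/4 T=7

(v_max)²/a_max = (27/4)²/(3/2) = 243/8
147/8 < 243/8 ⇒ no cruise
v_peak = √(147/8·3/2) = √(441/16) = 21/4
t_a = (21/4)/(3/2) = 7/2; t_c = 0
T = 2·7/2 = 7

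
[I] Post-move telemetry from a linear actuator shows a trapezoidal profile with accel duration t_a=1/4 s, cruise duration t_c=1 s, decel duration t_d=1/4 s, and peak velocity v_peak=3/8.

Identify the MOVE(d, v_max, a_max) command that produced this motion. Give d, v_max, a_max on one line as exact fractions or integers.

d=15/32 v_max=3/8 a_max=3/2

a_max = (3/8)/(1/4) = 3/2
d_a = ½·3/8·1/4 = 3/64; d_c = 3/8·1 = 3/8
d = 2·3/64 + 3/8 = 15/32
t_c = 1 > 0 → v_max = v_peak = 3/8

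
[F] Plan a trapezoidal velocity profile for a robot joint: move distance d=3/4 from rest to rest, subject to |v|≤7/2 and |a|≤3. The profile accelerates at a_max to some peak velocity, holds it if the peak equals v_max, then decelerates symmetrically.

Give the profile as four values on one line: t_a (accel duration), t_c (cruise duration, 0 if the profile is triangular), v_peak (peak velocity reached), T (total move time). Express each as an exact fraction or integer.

t_a=1/2 t_c=0 v_peak=3/2 T=1

vₘ²/aₘ = (7/2)²/3 = 49/12
3/4 < 49/12 ⇒ no cruise
v_peak = √(3/4·3) = √(9/4) = 3/2
t_a = (3/2)/3 = 1/2; t_c = 0
T = 2·1/2 = 1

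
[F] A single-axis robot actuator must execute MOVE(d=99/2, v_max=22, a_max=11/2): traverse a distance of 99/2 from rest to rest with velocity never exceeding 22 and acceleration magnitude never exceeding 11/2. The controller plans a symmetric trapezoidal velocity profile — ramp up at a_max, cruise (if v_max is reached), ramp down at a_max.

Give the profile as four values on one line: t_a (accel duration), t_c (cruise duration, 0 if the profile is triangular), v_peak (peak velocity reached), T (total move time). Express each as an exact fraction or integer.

vₘ²/aₘ = 22²/(11/2) = 88
99/2 < 88 ⇒ no cruise
v_peak = √(99/2·11/2) = √(1089/4) = 33/2
t_a = (33/2)/(11/2) = 3; t_c = 0
T = 2·3 = 6

t_a=3 t_c=0 v_peak=33/2 T=6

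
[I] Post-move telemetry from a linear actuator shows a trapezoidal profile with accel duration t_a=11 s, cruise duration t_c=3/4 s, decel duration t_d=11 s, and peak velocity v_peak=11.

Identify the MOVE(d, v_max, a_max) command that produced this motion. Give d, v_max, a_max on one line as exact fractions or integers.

a_max = 11/11 = 1
d_a = ½·11·11 = 121/2; d_c = 11·3/4 = 33/4
d = 2·121/2 + 33/4 = 517/4
t_c = 3/4 > 0 ⇒ limit active, v_max = 11

d=517/4 v_max=11 a_max=1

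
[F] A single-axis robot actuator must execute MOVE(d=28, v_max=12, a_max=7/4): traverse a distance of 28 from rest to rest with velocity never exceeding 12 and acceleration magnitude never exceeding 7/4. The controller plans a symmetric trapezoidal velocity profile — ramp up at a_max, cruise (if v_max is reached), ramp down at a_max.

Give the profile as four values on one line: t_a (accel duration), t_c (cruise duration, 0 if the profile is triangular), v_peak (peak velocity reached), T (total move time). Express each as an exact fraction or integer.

v_max²/a_max = 12²/(7/4) = 576/7
28 < 576/7 so t_c = 0
v_peak = √(28·7/4) = √49 = 7
t_a = 7/(7/4) = 4; t_c = 0
T = 2·4 = 8

t_a=4 t_c=0 v_peak=7 T=8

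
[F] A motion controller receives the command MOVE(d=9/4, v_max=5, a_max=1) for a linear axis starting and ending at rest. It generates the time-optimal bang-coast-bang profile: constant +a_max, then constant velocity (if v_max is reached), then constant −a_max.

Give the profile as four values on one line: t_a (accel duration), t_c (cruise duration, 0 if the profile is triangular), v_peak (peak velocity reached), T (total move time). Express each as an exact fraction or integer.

v_max²/a_max = 5²/1 = 25
9/4 < 25 ⇒ no cruise
v_peak = √(9/4·1) = √(9/4) = 3/2
t_a = (3/2)/1 = 3/2; t_c = 0
T = 2·3/2 = 3

t_a=3/2 t_c=0 v_peak=3/2 T=3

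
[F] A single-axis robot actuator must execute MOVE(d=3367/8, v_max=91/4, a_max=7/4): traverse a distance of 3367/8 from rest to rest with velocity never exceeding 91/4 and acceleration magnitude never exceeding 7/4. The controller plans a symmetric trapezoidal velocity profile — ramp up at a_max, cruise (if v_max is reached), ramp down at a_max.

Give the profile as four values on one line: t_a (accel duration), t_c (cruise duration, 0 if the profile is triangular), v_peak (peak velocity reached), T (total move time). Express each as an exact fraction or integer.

vₘ²/aₘ = (91/4)²/(7/4) = 1183/4
3367/8 ≥ 1183/4 so v_max reached
t_a = (91/4)/(7/4) = 13; v_peak = 91/4
d_cruise = 3367/8 − 1183/4 = 1001/8; t_c = (1001/8)/(91/4) = 11/2
T = 2·13 + 11/2 = 63/2

t_a=13 t_c=11/2 v_peak=91/4 T=63/2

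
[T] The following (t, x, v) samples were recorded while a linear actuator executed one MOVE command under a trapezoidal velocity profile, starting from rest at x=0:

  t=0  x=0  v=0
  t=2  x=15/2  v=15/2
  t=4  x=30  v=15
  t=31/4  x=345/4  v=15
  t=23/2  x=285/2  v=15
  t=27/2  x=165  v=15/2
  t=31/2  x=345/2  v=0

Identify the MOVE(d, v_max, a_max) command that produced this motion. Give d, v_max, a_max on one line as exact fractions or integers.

final state: t=31/2, x=345/2, v=0 → d = 345/2
a_max = (15/2−0)/(2−0) = 15/4
max v = 15 over t∈[4,23/2] → v_max = 15
check: 15·(4+15/2) = 345/2 ✓

d=345/2 v_max=15 a_max=15/4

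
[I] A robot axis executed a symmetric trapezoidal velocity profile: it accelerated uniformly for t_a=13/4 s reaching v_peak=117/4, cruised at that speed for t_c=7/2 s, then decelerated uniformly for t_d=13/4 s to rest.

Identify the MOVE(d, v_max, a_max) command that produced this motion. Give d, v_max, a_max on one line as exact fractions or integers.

d=3159/16 v_max=117/4 a_max=9

a_max = (117/4)/(13/4) = 9
d_a = ½·117/4·13/4 = 1521/32; d_c = 117/4·7/2 = 819/8
d = 2·1521/32 + 819/8 = 3159/16
t_c = 7/2 > 0 so v_max = 117/4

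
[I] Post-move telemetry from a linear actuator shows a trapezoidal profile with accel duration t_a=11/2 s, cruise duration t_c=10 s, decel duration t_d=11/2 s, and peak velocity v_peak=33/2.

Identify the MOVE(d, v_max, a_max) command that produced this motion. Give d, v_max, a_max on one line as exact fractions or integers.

d=1023/4 v_max=33/2 a_max=3

a_max = (33/2)/(11/2) = 3
d_a = ½·33/2·11/2 = 363/8; d_c = 33/2·10 = 165
d = 2·363/8 + 165 = 1023/4
t_c = 10 > 0 → v_max = v_peak = 33/2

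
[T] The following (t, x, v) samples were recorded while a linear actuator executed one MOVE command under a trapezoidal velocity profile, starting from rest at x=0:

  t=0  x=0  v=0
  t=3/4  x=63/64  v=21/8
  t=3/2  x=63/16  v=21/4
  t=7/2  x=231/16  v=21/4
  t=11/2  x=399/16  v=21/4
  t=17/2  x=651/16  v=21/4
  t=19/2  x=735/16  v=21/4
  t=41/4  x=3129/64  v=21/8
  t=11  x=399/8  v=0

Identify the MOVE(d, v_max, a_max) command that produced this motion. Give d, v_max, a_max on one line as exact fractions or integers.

d=399/8 v_max=21/4 a_max=7/2

final state: t=11, x=399/8, v=0 → d = 399/8
a_max = (21/8−0)/(3/4−0) = 7/2
max v = 21/4 over t∈[3/2,19/2] → v_max = 21/4
check: 21/4·(3/2+8) = 399/8 ✓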